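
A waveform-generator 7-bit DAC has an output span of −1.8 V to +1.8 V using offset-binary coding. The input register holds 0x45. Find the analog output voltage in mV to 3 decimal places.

LSB = 3.6 V / 2^7 = 28.125 mV.
Code 0x45 = 69 decimal.
V_out = (−1.8) + 69 × 0.028125 V = 0.140625 V.
= 140.625 mV.

140.625 mV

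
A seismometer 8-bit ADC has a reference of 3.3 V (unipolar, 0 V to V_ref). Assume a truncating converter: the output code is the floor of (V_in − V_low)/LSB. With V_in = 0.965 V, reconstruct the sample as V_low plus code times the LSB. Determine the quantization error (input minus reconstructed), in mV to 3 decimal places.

11.094 mV

LSB = 3.3/2^8 = 12.891 mV.
Scaled input = 74.8606 LSBs, so code = 74.
V_rec = 0 + 74·0.0128906 = 0.95390625 V.
Error = 0.965 − 0.95390625 = 0.0110937 V = 11.094 mV.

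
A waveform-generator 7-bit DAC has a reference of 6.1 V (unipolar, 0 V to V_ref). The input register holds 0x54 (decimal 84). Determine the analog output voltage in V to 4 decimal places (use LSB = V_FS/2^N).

4.0031 V

LSB = 6.1 V / 2^7 = 47.656 mV.
Code 0x54 = 84 decimal.
V_out = 0 + 84 × 0.0476562 V = 4.00312 V.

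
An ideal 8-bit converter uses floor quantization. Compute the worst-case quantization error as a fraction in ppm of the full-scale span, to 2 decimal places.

Truncating → worst-case error = 1 LSB = V_FS/2^8, so 1e+06/256 = 3906.25 ppm of full scale.

3906.25 ppm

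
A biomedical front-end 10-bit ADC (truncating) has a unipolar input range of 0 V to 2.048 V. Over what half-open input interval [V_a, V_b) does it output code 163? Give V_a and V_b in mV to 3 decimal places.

LSB = 2.048/2^10 = 2.000 mV.
V_a = V_low + 163·LSB = 0.326 V; V_b = V_low + 164·LSB = 0.328 V.

[326.000 mV, 328.000 mV)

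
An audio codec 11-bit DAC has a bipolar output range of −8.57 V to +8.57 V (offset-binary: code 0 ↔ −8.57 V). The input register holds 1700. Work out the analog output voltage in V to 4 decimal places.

LSB = 17.14 V / 2^11 = 8.369 mV.
V_out = (−8.57) + 1700 × 0.00836914 V = 5.65754 V.

5.6575 V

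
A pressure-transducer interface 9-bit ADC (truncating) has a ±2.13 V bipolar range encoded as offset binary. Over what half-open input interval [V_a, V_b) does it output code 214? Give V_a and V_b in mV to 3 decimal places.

[-349.453 mV, -341.133 mV)

LSB = 4.26/2^9 = 8.320 mV.
V_a = V_low + 214·LSB = -0.349453 V; V_b = V_low + 215·LSB = -0.341133 V.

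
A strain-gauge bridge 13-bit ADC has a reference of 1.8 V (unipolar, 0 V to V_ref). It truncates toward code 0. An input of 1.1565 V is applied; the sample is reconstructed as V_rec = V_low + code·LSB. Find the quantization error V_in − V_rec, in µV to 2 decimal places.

LSB = 1.8/2^13 = 219.73 µV.
Scaled input = 5263.3600 LSBs, so code = 5263.
V_rec = 0 + 5263·0.000219727 = 1.1564209 V.
Error = 1.1565 − 1.1564209 = 7.91016e-05 V = 79.10 µV.

79.10 µV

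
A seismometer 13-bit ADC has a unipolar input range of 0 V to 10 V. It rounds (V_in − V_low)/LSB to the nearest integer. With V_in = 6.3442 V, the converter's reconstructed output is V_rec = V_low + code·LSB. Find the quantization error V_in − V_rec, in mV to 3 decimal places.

LSB = 10/2^13 = 1.221 mV.
Scaled input = 5197.1686 LSBs, so code = 5197.
Code 5197 maps back to 0 + 5197×0.0012207 V = 6.3439941 V.
V_in − V_rec = 0.000205859 V = 0.206 mV.

0.206 mV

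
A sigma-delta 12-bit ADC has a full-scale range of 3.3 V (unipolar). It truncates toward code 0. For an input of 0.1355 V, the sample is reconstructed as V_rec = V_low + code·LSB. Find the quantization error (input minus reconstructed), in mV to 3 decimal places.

0.148 mV

LSB = 3.3/2^12 = 0.806 mV.
(0.1355 − 0)/0.000805664 = 168.1842; ⌊·⌋ gives code 168.
Code 168 maps back to 0 + 168×0.000805664 V = 0.13535156 V.
Difference: 0.000148437 V → 0.148 mV.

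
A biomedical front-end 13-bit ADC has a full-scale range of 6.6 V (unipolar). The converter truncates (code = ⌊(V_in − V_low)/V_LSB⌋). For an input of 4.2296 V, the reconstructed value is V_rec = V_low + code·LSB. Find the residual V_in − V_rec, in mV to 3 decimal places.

LSB = 6.6/2^13 = 0.806 mV.
(V_in − V_low)/LSB = (4.2296 − 0)/0.000805664 = 5249.8308 → code 5249 (floor).
Reconstructed: 4.2289307 V.
Error = 4.2296 − 4.2289307 = 0.000669336 V = 0.669 mV.

0.669 mV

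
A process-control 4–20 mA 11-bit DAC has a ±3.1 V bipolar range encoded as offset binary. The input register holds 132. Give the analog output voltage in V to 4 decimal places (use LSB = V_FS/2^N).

-2.7004 V

LSB = 6.2 V / 2^11 = 3.027 mV.
V_out = (−3.1) + 132 × 0.00302734 V = -2.70039 V.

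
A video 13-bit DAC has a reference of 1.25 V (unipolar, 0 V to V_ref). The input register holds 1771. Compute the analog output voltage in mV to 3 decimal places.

LSB = 1.25 V / 2^13 = 152.59 µV.
V_out = 0 + 1771 × 0.000152588 V = 0.270233 V.
= 270.233 mV.

270.233 mV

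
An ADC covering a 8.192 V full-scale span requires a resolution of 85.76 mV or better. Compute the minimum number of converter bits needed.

Number of steps required ≥ 8.192 V / 85.76 mV = 95.52.
Need 2^N ≥ 95.52; 2^6 = 64, 2^7 = 128.
Minimum N = 7.

7 bits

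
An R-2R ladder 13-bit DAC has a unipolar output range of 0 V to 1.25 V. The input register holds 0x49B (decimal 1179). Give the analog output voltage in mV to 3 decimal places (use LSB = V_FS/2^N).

179.901 mV

LSB = 1.25 V / 2^13 = 152.59 µV.
Code 0x49B = 1179 decimal.
V_out = 0 + 1179 × 0.000152588 V = 0.179901 V.
= 179.901 mV.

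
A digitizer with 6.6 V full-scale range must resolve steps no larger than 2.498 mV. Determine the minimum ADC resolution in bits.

Number of steps required ≥ 6.6 V / 2.498 mV = 2642.11.
Need 2^N ≥ 2642.11; 2^11 = 2048, 2^12 = 4096.
Minimum N = 12.

12 bits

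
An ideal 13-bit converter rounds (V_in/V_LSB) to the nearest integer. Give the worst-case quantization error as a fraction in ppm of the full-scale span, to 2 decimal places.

61.04 ppm

Rounding → worst-case error = ½ LSB = V_FS/2^14, so 1e+06/16384 = 61.0352 ppm of full scale.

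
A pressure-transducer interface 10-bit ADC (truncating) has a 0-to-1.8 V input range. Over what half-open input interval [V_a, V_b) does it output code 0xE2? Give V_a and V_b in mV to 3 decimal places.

[397.266 mV, 399.023 mV)

LSB = 1.8/2^10 = 1.758 mV.
Code 0xE2 = 226 decimal.
V_a = V_low + 226·LSB = 0.397266 V; V_b = V_low + 227·LSB = 0.399023 V.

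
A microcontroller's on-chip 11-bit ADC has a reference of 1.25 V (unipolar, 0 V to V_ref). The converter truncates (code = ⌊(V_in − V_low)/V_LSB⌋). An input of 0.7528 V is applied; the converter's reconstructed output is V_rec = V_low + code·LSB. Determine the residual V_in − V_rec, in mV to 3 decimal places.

LSB = 1.25/2^11 = 0.610 mV.
(V_in − V_low)/LSB = (0.7528 − 0)/0.000610352 = 1233.3875 → code 1233 (floor).
Code 1233 maps back to 0 + 1233×0.000610352 V = 0.75256348 V.
V_in − V_rec = 0.000236523 V = 0.237 mV.

0.237 mV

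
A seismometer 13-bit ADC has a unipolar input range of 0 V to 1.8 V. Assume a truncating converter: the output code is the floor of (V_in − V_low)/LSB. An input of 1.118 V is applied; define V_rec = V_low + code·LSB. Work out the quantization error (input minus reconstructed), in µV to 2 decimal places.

31.25 µV

Step size: 1.8 V ÷ 2^13 = 219.73 µV.
(V_in − V_low)/LSB = (1.118 − 0)/0.000219727 = 5088.1422 → code 5088 (floor).
V_rec = 0 + 5088·0.000219727 = 1.1179687 V.
V_in − V_rec = 3.125e-05 V = 31.25 µV.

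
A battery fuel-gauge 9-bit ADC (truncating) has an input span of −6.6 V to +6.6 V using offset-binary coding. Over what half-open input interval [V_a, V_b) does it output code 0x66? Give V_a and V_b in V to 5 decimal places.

[-3.97031 V, -3.94453 V)

LSB = 13.2/2^9 = 25.781 mV.
Code 0x66 = 102 decimal.
V_a = V_low + 102·LSB = -3.97031 V; V_b = V_low + 103·LSB = -3.94453 V.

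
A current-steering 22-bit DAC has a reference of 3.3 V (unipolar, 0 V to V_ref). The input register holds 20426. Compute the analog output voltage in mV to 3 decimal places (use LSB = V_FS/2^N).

LSB = 3.3 V / 2^22 = 0.79 µV.
V_out = 0 + 20426 × 7.86781e-07 V = 0.0160708 V.
= 16.071 mV.

16.071 mV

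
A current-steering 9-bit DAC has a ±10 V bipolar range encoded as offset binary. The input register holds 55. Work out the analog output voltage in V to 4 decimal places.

-7.8516 V

LSB = 20 V / 2^9 = 39.062 mV.
V_out = (−10) + 55 × 0.0390625 V = -7.85156 V.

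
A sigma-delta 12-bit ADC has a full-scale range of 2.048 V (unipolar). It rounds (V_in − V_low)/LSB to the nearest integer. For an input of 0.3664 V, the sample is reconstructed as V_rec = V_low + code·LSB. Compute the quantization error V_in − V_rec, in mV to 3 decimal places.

-0.100 mV

Step size: 2.048 V ÷ 2^12 = 0.500 mV.
(0.3664 − 0)/0.0005 = 732.8000; round gives code 733.
V_rec = 0 + 733·0.0005 = 0.3665 V.
Difference: -0.0001 V → -0.100 mV.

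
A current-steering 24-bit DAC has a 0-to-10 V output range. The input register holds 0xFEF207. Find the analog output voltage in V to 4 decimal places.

LSB = 10 V / 2^24 = 0.60 µV.
Code 0xFEF207 = 16708103 decimal.
V_out = 0 + 16708103 × 5.96046e-07 V = 9.95881 V.

9.9588 V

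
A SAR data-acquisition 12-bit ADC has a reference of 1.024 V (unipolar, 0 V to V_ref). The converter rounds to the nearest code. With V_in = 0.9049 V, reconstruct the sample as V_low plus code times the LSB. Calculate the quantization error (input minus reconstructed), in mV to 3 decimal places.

LSB = 1.024/2^12 = 250.00 µV.
(0.9049 − 0)/0.00025 = 3619.6000; round gives code 3620.
V_rec = 0 + 3620·0.00025 = 0.905 V.
Error = 0.9049 − 0.905 = -0.0001 V = -0.100 mV.

-0.100 mV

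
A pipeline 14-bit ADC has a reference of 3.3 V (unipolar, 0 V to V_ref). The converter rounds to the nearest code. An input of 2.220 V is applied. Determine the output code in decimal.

With 16384 levels over 3.3 V, one step is 201.42 µV.
Input sits at 11021.964 steps above V_low.
Round → code 11022.

code 11022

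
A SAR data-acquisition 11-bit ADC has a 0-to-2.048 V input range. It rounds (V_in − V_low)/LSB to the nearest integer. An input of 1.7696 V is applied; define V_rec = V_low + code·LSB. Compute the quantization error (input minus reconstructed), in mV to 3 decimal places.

Step size: 2.048 V ÷ 2^11 = 1.000 mV.
Scaled input = 1769.6000 LSBs, so code = 1770.
Code 1770 maps back to 0 + 1770×0.001 V = 1.77 V.
V_in − V_rec = -0.0004 V = -0.400 mV.

-0.400 mV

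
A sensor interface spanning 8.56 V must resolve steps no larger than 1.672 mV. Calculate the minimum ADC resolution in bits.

13 bits

Number of steps required ≥ 8.56 V / 1.672 mV = 5119.62.
Need 2^N ≥ 5119.62; 2^12 = 4096, 2^13 = 8192.
Minimum N = 13.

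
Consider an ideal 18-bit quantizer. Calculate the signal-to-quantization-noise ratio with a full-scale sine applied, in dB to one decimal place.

SNR ≈ 6.02·N + 1.76 dB = 6.02·18 + 1.76 = 110.12 dB.

110.1 dB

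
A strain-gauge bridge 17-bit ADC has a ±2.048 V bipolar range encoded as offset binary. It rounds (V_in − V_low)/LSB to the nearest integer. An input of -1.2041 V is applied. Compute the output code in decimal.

LSB = 4.096 V / 131072 = 31.25 µV.
(-1.2041 − (−2.048)) / 3.125e-05 = 27004.800 LSBs.
Round → code 27005.

code 27005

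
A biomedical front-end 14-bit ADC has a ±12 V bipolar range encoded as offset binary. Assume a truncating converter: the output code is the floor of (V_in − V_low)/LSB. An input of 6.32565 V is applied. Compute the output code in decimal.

LSB = 24 V / 16384 = 1.465 mV.
(V_in − V_low)/LSB = (6.32565 − (−12)) / 0.00146484 = 12510.310.
So the output code is 12510.

code 12510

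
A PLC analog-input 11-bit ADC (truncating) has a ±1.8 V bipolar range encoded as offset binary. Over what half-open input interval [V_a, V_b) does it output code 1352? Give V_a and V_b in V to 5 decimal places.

[0.57656 V, 0.57832 V)

LSB = 3.6/2^11 = 1.758 mV.
V_a = V_low + 1352·LSB = 0.576562 V; V_b = V_low + 1353·LSB = 0.57832 V.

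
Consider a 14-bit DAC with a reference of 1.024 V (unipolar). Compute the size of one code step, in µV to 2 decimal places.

62.50 µV

Full-scale span = 1.024 V.
LSB = 1.024 / 2^14 = 1.024 / 16384 = 6.25e-05 V = 62.50 µV.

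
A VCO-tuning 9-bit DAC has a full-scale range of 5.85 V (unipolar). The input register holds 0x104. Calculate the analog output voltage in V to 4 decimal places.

LSB = 5.85 V / 2^9 = 11.426 mV.
Code 0x104 = 260 decimal.
V_out = 0 + 260 × 0.0114258 V = 2.9707 V.

2.9707 V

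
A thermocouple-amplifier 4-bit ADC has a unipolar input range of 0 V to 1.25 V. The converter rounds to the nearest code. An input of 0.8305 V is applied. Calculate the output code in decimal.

code 11

With 16 levels over 1.25 V, one step is 78.125 mV.
Input sits at 10.630 steps above V_low.
Round → code 11.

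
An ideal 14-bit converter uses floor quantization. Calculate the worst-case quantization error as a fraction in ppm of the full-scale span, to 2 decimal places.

61.04 ppm

Truncating → worst-case error = 1 LSB = V_FS/2^14, so 1e+06/16384 = 61.0352 ppm of full scale.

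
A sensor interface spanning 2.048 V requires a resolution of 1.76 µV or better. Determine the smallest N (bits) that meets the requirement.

21 bits

Number of steps required ≥ 2.048 V / 1.76 µV = 1163636.36.
Need 2^N ≥ 1163636.36; 2^20 = 1048576, 2^21 = 2097152.
Minimum N = 21.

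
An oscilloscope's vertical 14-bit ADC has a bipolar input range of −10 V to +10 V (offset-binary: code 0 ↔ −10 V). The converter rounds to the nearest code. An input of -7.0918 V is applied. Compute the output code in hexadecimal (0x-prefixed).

code 0x94E (decimal 2382)

LSB = 20 V / 16384 = 1.221 mV.
Input sits at 2382.397 steps above V_low.
So the output code is 2382.
In hexadecimal (0x-prefixed): 0x94E.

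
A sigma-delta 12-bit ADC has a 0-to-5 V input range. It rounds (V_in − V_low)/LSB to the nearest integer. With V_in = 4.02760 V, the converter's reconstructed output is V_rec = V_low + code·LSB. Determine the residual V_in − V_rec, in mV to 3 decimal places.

0.500 mV

Step size: 5 V ÷ 2^12 = 1.221 mV.
Scaled input = 3299.4099 LSBs, so code = 3299.
V_rec = 0 + 3299·0.0012207 = 4.0270996 V.
V_in − V_rec = 0.000500391 V = 0.500 mV.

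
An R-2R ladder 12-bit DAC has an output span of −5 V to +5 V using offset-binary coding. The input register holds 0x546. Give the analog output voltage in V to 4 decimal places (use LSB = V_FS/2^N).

LSB = 10 V / 2^12 = 2.441 mV.
Code 0x546 = 1350 decimal.
V_out = (−5) + 1350 × 0.00244141 V = -1.7041 V.

-1.7041 V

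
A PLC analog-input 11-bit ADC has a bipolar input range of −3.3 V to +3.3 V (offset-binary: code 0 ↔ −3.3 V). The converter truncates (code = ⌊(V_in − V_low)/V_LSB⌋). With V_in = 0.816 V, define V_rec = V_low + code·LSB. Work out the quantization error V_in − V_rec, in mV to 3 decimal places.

LSB = 6.6/2^11 = 3.223 mV.
(V_in − V_low)/LSB = (0.816 − (−3.3))/0.00322266 = 1277.2073 → code 1277 (floor).
Code 1277 maps back to (−3.3) + 1277×0.00322266 V = 0.81533203 V.
V_in − V_rec = 0.000667969 V = 0.668 mV.

0.668 mV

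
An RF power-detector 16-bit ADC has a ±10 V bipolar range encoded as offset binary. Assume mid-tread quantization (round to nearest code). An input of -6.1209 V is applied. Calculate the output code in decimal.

LSB = 20 V / 65536 = 305.18 µV.
(V_in − V_low)/LSB = (-6.1209 − (−10)) / 0.000305176 = 12711.035.
So the output code is 12711.

code 12711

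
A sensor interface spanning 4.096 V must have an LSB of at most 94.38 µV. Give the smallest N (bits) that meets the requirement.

Number of steps required ≥ 4.096 V / 94.38 µV = 43399.03.
Need 2^N ≥ 43399.03; 2^15 = 32768, 2^16 = 65536.
Minimum N = 16.

16 bits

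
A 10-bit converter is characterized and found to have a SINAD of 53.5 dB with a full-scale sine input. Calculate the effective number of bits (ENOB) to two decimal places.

ENOB = (SINAD − 1.76) / 6.02 = (53.5 − 1.76)/6.02 = 8.595.

8.59 bits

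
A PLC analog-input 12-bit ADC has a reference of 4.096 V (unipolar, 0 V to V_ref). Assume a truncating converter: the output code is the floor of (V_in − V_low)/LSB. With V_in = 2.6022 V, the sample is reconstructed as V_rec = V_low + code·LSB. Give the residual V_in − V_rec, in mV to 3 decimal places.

0.200 mV

One LSB is 4.096 V / 4096 = 1.000 mV.
(2.6022 − 0)/0.001 = 2602.2000; ⌊·⌋ gives code 2602.
V_rec = 0 + 2602·0.001 = 2.602 V.
Difference: 0.0002 V → 0.200 mV.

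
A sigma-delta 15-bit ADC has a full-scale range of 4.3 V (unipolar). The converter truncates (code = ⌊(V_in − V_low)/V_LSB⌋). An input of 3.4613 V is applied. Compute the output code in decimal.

With 32768 levels over 4.3 V, one step is 131.23 µV.
(V_in − V_low)/LSB = (3.4613 − 0) / 0.000131226 = 26376.716.
So the output code is 26376.

code 26376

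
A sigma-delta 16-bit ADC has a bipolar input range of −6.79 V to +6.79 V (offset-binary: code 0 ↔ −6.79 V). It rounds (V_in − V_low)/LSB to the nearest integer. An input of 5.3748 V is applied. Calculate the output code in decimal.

With 65536 levels over 13.58 V, one step is 207.21 µV.
Input sits at 58706.357 steps above V_low.
Round → code 58706.

code 58706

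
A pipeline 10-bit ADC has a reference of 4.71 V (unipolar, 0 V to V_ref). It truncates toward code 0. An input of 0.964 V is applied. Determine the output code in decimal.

code 209

LSB = 4.71 V / 1024 = 4.600 mV.
(V_in − V_low)/LSB = (0.964 − 0) / 0.00459961 = 209.583.
Floor → code 209.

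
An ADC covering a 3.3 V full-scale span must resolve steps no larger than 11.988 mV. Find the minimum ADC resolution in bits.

Number of steps required ≥ 3.3 V / 11.988 mV = 275.28.
Need 2^N ≥ 275.28; 2^8 = 256, 2^9 = 512.
Minimum N = 9.

9 bits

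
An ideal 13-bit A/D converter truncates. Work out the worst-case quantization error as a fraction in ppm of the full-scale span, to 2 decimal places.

Truncating → worst-case error = 1 LSB = V_FS/2^13, so 1e+06/8192 = 122.07 ppm of full scale.

122.07 ppm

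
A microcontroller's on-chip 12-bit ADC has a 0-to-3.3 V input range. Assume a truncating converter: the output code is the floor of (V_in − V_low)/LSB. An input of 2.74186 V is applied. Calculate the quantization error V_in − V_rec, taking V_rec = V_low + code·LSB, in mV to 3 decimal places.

LSB = 3.3/2^12 = 0.806 mV.
Scaled input = 3403.2299 LSBs, so code = 3403.
V_rec = 0 + 3403·0.000805664 = 2.7416748 V.
Difference: 0.000185195 V → 0.185 mV.

0.185 mV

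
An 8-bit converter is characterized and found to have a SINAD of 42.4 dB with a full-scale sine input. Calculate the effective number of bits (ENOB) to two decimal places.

6.75 bits

ENOB = (SINAD − 1.76) / 6.02 = (42.4 − 1.76)/6.02 = 6.751.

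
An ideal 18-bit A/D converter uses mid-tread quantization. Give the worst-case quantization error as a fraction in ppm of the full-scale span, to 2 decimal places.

Rounding → worst-case error = ½ LSB = V_FS/2^19, so 1e+06/524288 = 1.90735 ppm of full scale.

1.91 ppm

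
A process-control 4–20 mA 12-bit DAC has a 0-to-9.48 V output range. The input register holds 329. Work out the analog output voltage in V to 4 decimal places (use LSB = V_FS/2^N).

0.7615 V

LSB = 9.48 V / 2^12 = 2.314 mV.
V_out = 0 + 329 × 0.00231445 V = 0.761455 V.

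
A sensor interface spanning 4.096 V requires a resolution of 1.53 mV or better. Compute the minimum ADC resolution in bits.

12 bits

Number of steps required ≥ 4.096 V / 1.53 mV = 2677.12.
Need 2^N ≥ 2677.12; 2^11 = 2048, 2^12 = 4096.
Minimum N = 12.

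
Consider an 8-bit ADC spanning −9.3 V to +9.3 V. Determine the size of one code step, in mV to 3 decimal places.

72.656 mV

Full-scale span = 18.6 V.
LSB = 18.6 / 2^8 = 18.6 / 256 = 0.0726563 V = 72.656 mV.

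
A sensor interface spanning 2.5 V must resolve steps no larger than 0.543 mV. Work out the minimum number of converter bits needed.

Number of steps required ≥ 2.5 V / 0.543 mV = 4604.05.
Need 2^N ≥ 4604.05; 2^12 = 4096, 2^13 = 8192.
Minimum N = 13.

13 bits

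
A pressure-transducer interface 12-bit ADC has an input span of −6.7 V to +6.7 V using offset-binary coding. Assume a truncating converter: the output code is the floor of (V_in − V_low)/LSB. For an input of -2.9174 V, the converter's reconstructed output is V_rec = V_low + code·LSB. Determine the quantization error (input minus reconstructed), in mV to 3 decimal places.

0.764 mV

Step size: 13.4 V ÷ 2^12 = 3.271 mV.
(V_in − V_low)/LSB = (-2.9174 − (−6.7))/0.00327148 = 1156.2336 → code 1156 (floor).
Reconstructed: -2.9181641 V.
Error = -2.9174 − (−2.9181641) = 0.000764062 V = 0.764 mV.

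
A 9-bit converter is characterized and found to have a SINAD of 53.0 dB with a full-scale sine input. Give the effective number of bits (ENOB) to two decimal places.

ENOB = (SINAD − 1.76) / 6.02 = (53.0 − 1.76)/6.02 = 8.512.

8.51 bits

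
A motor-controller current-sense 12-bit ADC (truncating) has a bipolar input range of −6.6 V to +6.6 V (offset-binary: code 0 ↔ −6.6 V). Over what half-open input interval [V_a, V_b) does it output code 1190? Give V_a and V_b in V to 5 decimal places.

[-2.76504 V, -2.76182 V)

LSB = 13.2/2^12 = 3.223 mV.
V_a = V_low + 1190·LSB = -2.76504 V; V_b = V_low + 1191·LSB = -2.76182 V.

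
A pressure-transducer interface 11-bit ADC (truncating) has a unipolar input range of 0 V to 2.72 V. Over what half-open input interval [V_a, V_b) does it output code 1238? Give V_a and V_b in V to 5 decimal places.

[1.64422 V, 1.64555 V)

LSB = 2.72/2^11 = 1.328 mV.
V_a = V_low + 1238·LSB = 1.64422 V; V_b = V_low + 1239·LSB = 1.64555 V.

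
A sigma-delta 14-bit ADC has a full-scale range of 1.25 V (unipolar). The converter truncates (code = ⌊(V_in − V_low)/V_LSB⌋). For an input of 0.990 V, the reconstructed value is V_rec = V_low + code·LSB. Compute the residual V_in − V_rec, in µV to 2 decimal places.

9.77 µV

Step size: 1.25 V ÷ 2^14 = 76.29 µV.
(0.990 − 0)/7.62939e-05 = 12976.1280; ⌊·⌋ gives code 12976.
Code 12976 maps back to 0 + 12976×7.62939e-05 V = 0.98999023 V.
Error = 0.990 − 0.98999023 = 9.76563e-06 V = 9.77 µV.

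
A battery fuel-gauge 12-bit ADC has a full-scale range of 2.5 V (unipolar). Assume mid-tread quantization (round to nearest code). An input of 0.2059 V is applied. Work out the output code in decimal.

With 4096 levels over 2.5 V, one step is 0.610 mV.
Input sits at 337.347 steps above V_low.
Round → code 337.

code 337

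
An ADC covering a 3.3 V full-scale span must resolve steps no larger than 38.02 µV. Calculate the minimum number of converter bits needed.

Number of steps required ≥ 3.3 V / 38.02 µV = 86796.42.
Need 2^N ≥ 86796.42; 2^16 = 65536, 2^17 = 131072.
Minimum N = 17.

17 bits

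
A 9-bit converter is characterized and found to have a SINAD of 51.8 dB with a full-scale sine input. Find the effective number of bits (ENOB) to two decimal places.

ENOB = (SINAD − 1.76) / 6.02 = (51.8 − 1.76)/6.02 = 8.312.

8.31 bits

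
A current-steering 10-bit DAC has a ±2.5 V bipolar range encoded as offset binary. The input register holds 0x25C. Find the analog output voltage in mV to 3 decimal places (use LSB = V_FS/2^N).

LSB = 5 V / 2^10 = 4.883 mV.
Code 0x25C = 604 decimal.
V_out = (−2.5) + 604 × 0.00488281 V = 0.449219 V.
= 449.219 mV.

449.219 mV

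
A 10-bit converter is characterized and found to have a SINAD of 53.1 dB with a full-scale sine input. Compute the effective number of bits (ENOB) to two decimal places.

ENOB = (SINAD − 1.76) / 6.02 = (53.1 − 1.76)/6.02 = 8.528.

8.53 bits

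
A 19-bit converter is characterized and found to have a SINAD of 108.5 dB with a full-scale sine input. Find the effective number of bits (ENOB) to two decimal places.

17.73 bits

ENOB = (SINAD − 1.76) / 6.02 = (108.5 − 1.76)/6.02 = 17.731.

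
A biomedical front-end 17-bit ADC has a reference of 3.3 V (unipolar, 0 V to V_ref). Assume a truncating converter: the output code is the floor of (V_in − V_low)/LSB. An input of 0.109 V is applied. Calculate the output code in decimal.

code 4329

With 131072 levels over 3.3 V, one step is 25.18 µV.
(V_in − V_low)/LSB = (0.109 − 0) / 2.5177e-05 = 4329.348.
Floor → code 4329.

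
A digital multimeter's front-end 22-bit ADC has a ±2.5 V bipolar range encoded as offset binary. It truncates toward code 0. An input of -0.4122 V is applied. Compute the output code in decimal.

Full-scale span = 5 V; LSB = 5/2^22 = 1.19 µV.
Input sits at 1751373.578 steps above V_low.
Floor → code 1751373.

code 1751373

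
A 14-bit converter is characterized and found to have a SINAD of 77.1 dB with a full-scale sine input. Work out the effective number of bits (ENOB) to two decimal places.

12.51 bits

ENOB = (SINAD − 1.76) / 6.02 = (77.1 − 1.76)/6.02 = 12.515.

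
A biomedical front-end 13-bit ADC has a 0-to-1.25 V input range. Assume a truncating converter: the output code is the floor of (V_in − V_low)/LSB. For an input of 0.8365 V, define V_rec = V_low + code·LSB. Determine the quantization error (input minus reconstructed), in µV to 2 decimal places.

One LSB is 1.25 V / 8192 = 152.59 µV.
(0.8365 − 0)/0.000152588 = 5482.0864; ⌊·⌋ gives code 5482.
Code 5482 maps back to 0 + 5482×0.000152588 V = 0.83648682 V.
V_in − V_rec = 1.31836e-05 V = 13.18 µV.

13.18 µV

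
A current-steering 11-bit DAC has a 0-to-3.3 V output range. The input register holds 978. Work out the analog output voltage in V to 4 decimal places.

1.5759 V

LSB = 3.3 V / 2^11 = 1.611 mV.
V_out = 0 + 978 × 0.00161133 V = 1.57588 V.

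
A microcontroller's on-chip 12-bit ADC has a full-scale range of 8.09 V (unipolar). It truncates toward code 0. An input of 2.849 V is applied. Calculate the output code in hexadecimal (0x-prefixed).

LSB = 8.09 V / 4096 = 1.975 mV.
Input sits at 1442.460 steps above V_low.
⌊·⌋(1442.460) = 1442.
In hexadecimal (0x-prefixed): 0x5A2.

code 0x5A2 (decimal 1442)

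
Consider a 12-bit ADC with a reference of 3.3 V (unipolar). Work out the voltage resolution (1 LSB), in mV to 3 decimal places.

Full-scale span = 3.3 V.
LSB = 3.3 / 2^12 = 3.3 / 4096 = 0.000805664 V = 0.806 mV.

0.806 mV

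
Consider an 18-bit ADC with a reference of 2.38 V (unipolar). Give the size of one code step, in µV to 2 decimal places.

Full-scale span = 2.38 V.
LSB = 2.38 / 2^18 = 2.38 / 262144 = 9.07898e-06 V = 9.08 µV.

9.08 µV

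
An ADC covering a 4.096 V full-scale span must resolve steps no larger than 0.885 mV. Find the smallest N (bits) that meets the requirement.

13 bits

Number of steps required ≥ 4.096 V / 0.885 mV = 4628.25.
Need 2^N ≥ 4628.25; 2^12 = 4096, 2^13 = 8192.
Minimum N = 13.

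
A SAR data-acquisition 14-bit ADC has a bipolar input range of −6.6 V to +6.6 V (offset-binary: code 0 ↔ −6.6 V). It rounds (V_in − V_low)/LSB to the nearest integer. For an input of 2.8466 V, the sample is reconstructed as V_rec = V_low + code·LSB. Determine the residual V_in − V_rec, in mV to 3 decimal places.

0.189 mV

Step size: 13.2 V ÷ 2^14 = 0.806 mV.
Scaled input = 11725.2344 LSBs, so code = 11725.
Reconstructed: 2.8464111 V.
Difference: 0.000188867 V → 0.189 mV.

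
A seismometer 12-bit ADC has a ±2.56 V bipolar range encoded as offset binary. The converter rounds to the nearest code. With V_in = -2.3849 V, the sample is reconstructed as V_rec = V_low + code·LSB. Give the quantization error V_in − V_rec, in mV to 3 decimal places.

0.100 mV

One LSB is 5.12 V / 4096 = 1.250 mV.
Scaled input = 140.0800 LSBs, so code = 140.
V_rec = (−2.56) + 140·0.00125 = -2.385 V.
Difference: 0.0001 V → 0.100 mV.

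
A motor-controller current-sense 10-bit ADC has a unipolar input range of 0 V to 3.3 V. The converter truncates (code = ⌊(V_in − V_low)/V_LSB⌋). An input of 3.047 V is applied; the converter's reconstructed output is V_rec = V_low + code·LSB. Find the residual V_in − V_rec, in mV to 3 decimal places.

One LSB is 3.3 V / 1024 = 3.223 mV.
Scaled input = 945.4933 LSBs, so code = 945.
V_rec = 0 + 945·0.00322266 = 3.0454102 V.
Difference: 0.00158984 V → 1.590 mV.

1.590 mV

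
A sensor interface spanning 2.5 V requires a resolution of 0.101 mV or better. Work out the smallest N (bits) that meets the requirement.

Number of steps required ≥ 2.5 V / 0.101 mV = 24752.48.
Need 2^N ≥ 24752.48; 2^14 = 16384, 2^15 = 32768.
Minimum N = 15.

15 bits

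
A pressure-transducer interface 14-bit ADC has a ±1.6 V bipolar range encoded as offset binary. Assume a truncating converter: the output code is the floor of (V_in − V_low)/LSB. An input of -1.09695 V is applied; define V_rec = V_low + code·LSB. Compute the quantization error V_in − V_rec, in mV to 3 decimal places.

One LSB is 3.2 V / 16384 = 195.31 µV.
(V_in − V_low)/LSB = (-1.09695 − (−1.6))/0.000195313 = 2575.6160 → code 2575 (floor).
Reconstructed: -1.0970703 V.
V_in − V_rec = 0.000120313 V = 0.120 mV.

0.120 mV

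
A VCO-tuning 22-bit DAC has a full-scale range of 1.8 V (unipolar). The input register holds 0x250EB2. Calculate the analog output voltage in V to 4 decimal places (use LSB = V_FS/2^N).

LSB = 1.8 V / 2^22 = 0.43 µV.
Code 0x250EB2 = 2428594 decimal.
V_out = 0 + 2428594 × 4.29153e-07 V = 1.04224 V.

1.0422 V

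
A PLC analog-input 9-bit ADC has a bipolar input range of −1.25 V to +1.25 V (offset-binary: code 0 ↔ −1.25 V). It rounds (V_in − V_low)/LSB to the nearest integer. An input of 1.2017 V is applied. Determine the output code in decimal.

code 502

Full-scale span = 2.5 V; LSB = 2.5/2^9 = 4.883 mV.
(V_in − V_low)/LSB = (1.2017 − (−1.25)) / 0.00488281 = 502.108.
Round → code 502.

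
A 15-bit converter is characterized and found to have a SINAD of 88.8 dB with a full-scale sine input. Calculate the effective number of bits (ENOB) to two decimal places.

ENOB = (SINAD − 1.76) / 6.02 = (88.8 − 1.76)/6.02 = 14.458.

14.46 bits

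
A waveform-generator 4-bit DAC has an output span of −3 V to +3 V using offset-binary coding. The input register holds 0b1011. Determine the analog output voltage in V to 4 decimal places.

LSB = 6 V / 2^4 = 375.000 mV.
Code 0b1011 = 11 decimal.
V_out = (−3) + 11 × 0.375 V = 1.125 V.

1.1250 V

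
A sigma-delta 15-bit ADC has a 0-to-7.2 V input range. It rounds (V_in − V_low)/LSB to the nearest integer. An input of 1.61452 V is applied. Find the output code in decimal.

code 7348

Full-scale span = 7.2 V; LSB = 7.2/2^15 = 219.73 µV.
(1.61452 − 0) / 0.000219727 = 7347.860 LSBs.
Round → code 7348.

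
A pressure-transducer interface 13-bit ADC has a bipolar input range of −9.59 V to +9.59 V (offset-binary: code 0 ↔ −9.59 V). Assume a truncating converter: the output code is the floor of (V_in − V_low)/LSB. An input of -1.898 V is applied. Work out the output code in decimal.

code 3285

LSB = 19.18 V / 8192 = 2.341 mV.
Input sits at 3285.342 steps above V_low.
⌊·⌋(3285.342) = 3285.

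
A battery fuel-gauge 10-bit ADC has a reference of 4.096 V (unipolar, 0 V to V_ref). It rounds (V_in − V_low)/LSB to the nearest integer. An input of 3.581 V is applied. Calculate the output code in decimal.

Full-scale span = 4.096 V; LSB = 4.096/2^10 = 4.000 mV.
(V_in − V_low)/LSB = (3.581 − 0) / 0.004 = 895.250.
round(895.250) = 895.

code 895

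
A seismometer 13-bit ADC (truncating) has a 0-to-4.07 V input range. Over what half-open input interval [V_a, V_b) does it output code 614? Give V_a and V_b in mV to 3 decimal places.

LSB = 4.07/2^13 = 496.83 µV.
V_a = V_low + 614·LSB = 0.305051 V; V_b = V_low + 615·LSB = 0.305548 V.

[305.051 mV, 305.548 mV)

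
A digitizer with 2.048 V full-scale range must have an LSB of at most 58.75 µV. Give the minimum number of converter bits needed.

Number of steps required ≥ 2.048 V / 58.75 µV = 34859.57.
Need 2^N ≥ 34859.57; 2^15 = 32768, 2^16 = 65536.
Minimum N = 16.

16 bits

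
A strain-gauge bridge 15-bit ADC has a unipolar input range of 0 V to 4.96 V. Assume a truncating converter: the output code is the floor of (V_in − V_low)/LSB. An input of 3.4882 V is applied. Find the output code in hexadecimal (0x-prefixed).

code 0x5A04 (decimal 23044)

LSB = 4.96 V / 32768 = 151.37 µV.
(3.4882 − 0) / 0.000151367 = 23044.625 LSBs.
⌊·⌋(23044.625) = 23044.
In hexadecimal (0x-prefixed): 0x5A04.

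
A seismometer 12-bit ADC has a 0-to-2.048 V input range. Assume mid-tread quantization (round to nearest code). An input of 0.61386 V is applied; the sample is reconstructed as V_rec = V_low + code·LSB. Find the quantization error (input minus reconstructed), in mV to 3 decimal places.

One LSB is 2.048 V / 4096 = 0.500 mV.
(V_in − V_low)/LSB = (0.61386 − 0)/0.0005 = 1227.7200 → code 1228 (round).
Reconstructed: 0.614 V.
V_in − V_rec = -0.00014 V = -0.140 mV.

-0.140 mV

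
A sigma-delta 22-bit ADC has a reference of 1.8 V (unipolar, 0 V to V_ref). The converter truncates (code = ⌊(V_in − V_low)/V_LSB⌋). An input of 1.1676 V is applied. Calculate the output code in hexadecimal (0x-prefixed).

code 0x2983C1 (decimal 2720705)

LSB = 1.8 V / 4194304 = 0.43 µV.
(1.1676 − 0) / 4.29153e-07 = 2720705.195 LSBs.
⌊·⌋(2720705.195) = 2720705.
In hexadecimal (0x-prefixed): 0x2983C1.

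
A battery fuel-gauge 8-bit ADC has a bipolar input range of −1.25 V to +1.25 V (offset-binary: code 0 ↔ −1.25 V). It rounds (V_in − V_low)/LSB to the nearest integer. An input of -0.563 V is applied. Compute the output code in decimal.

Full-scale span = 2.5 V; LSB = 2.5/2^8 = 9.766 mV.
(V_in − V_low)/LSB = (-0.563 − (−1.25)) / 0.00976562 = 70.349.
So the output code is 70.

code 70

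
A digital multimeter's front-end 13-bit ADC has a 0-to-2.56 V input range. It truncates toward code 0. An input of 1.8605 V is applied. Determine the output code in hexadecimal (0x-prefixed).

With 8192 levels over 2.56 V, one step is 312.50 µV.
(V_in − V_low)/LSB = (1.8605 − 0) / 0.0003125 = 5953.600.
⌊·⌋(5953.600) = 5953.
In hexadecimal (0x-prefixed): 0x1741.

code 0x1741 (decimal 5953)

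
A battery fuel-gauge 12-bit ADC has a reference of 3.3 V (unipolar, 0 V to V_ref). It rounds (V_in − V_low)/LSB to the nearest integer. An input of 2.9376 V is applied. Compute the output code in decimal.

LSB = 3.3 V / 4096 = 0.806 mV.
(2.9376 − 0) / 0.000805664 = 3646.185 LSBs.
So the output code is 3646.

code 3646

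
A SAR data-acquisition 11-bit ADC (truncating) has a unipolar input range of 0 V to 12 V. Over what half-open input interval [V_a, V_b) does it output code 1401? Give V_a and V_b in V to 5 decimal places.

[8.20898 V, 8.21484 V)

LSB = 12/2^11 = 5.859 mV.
V_a = V_low + 1401·LSB = 8.20898 V; V_b = V_low + 1402·LSB = 8.21484 V.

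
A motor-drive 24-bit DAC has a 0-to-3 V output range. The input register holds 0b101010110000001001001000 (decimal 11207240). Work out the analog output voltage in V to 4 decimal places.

2.0040 V

LSB = 3 V / 2^24 = 0.18 µV.
Code 0b101010110000001001001000 = 11207240 decimal.
V_out = 0 + 11207240 × 1.78814e-07 V = 2.00401 V.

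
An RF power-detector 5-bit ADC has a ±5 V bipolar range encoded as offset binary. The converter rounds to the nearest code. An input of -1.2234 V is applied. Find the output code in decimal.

Full-scale span = 10 V; LSB = 10/2^5 = 312.500 mV.
(V_in − V_low)/LSB = (-1.2234 − (−5)) / 0.3125 = 12.085.
So the output code is 12.

code 12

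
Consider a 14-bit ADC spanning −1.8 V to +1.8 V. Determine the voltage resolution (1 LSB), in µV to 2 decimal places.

219.73 µV

Full-scale span = 3.6 V.
LSB = 3.6 / 2^14 = 3.6 / 16384 = 0.000219727 V = 219.73 µV.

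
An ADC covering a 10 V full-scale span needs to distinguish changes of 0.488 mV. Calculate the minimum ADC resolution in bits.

15 bits

Number of steps required ≥ 10 V / 0.488 mV = 20491.80.
Need 2^N ≥ 20491.80; 2^14 = 16384, 2^15 = 32768.
Minimum N = 15.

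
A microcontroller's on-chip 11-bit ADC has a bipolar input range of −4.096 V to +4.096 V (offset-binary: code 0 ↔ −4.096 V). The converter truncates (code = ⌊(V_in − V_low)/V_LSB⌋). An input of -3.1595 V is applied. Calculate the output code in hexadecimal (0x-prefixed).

code 0xEA (decimal 234)

With 2048 levels over 8.192 V, one step is 4.000 mV.
Input sits at 234.125 steps above V_low.
Floor → code 234.
In hexadecimal (0x-prefixed): 0xEA.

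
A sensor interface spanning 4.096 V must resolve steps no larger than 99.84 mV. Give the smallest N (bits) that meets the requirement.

Number of steps required ≥ 4.096 V / 99.84 mV = 41.03.
Need 2^N ≥ 41.03; 2^5 = 32, 2^6 = 64.
Minimum N = 6.

6 bits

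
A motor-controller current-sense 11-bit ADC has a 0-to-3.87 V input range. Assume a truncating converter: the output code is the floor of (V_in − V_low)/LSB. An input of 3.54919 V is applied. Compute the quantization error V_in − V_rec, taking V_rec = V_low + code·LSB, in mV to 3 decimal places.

0.430 mV

LSB = 3.87/2^11 = 1.890 mV.
Scaled input = 1878.2277 LSBs, so code = 1878.
Reconstructed: 3.5487598 V.
Difference: 0.000430234 V → 0.430 mV.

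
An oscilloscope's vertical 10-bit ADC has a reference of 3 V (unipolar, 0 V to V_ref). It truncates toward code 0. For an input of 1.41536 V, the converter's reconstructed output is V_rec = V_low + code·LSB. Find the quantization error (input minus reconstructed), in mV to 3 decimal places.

0.321 mV

LSB = 3/2^10 = 2.930 mV.
(1.41536 − 0)/0.00292969 = 483.1095; ⌊·⌋ gives code 483.
Code 483 maps back to 0 + 483×0.00292969 V = 1.4150391 V.
Difference: 0.000320937 V → 0.321 mV.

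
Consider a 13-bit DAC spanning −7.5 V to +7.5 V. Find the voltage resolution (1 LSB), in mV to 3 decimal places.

Full-scale span = 15 V.
LSB = 15 / 2^13 = 15 / 8192 = 0.00183105 V = 1.831 mV.

1.831 mV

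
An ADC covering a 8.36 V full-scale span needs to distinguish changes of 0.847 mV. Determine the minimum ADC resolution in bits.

14 bits

Number of steps required ≥ 8.36 V / 0.847 mV = 9870.13.
Need 2^N ≥ 9870.13; 2^13 = 8192, 2^14 = 16384.
Minimum N = 14.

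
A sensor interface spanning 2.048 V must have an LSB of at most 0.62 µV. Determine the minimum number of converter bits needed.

22 bits

Number of steps required ≥ 2.048 V / 0.62 µV = 3303225.81.
Need 2^N ≥ 3303225.81; 2^21 = 2097152, 2^22 = 4194304.
Minimum N = 22.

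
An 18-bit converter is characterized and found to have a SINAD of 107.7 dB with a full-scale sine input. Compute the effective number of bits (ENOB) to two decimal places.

17.60 bits

ENOB = (SINAD − 1.76) / 6.02 = (107.7 − 1.76)/6.02 = 17.598.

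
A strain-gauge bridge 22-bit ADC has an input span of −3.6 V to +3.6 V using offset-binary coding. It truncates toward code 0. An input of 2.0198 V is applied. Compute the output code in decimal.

Full-scale span = 7.2 V; LSB = 7.2/2^22 = 1.72 µV.
Input sits at 3273770.780 steps above V_low.
So the output code is 3273770.

code 3273770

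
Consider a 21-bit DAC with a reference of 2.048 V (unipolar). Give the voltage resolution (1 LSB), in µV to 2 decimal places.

Full-scale span = 2.048 V.
LSB = 2.048 / 2^21 = 2.048 / 2097152 = 9.76563e-07 V = 0.98 µV.

0.98 µV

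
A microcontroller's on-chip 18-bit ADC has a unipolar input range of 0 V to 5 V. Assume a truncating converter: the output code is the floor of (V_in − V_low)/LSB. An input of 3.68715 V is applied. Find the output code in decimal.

code 193312

LSB = 5 V / 262144 = 19.07 µV.
Input sits at 193312.850 steps above V_low.
⌊·⌋(193312.850) = 193312.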